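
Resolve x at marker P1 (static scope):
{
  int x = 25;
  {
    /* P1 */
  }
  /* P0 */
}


P1's block does not declare x; resolves to the enclosing declaration at depth 0
x = 25


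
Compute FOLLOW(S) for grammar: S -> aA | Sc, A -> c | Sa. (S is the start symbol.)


$ ∈ FOLLOW(S). For each A -> αBβ: add FIRST(β)\{ε} to FOLLOW(B); if β nullable, add FOLLOW(A).
FOLLOW(S) = {$, a, c}


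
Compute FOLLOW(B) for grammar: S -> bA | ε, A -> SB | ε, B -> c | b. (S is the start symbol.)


$ ∈ FOLLOW(S). For each A -> αBβ: add FIRST(β)\{ε} to FOLLOW(B); if β nullable, add FOLLOW(A).
FOLLOW(B) = {$, b, c}


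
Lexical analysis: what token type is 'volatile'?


Pattern: reserved word
Type: KEYWORD


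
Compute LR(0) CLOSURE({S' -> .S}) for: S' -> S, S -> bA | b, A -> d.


Start: S' -> .S
For each item with dot before a nonterminal B, add B -> .γ for every B-production
Closure: [S' -> .S, S -> .bA, S -> .b]


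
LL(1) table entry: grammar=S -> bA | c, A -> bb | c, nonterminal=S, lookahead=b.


For [S, b]: 'b' ∈ FIRST(bA)
Entry: S -> bA


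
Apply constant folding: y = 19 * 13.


19 * 13 = 247 at compile time
Optimized: y = 247


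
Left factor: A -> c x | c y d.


Common prefix: 'c'
Factored: A -> c A', A' -> x | y d


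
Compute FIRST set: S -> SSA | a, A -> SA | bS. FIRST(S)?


Per alternative of S: FIRST(SSA) = {a}; FIRST(a) = {a}
FIRST(S) = {a}


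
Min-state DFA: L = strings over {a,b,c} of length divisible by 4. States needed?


Track length mod 4: states 0..3, accept at 0
Minimal DFA: 4 states


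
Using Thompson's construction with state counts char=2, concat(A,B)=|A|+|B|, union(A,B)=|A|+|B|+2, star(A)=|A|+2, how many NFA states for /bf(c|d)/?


Syntax tree has 4 char leaf(s), 1 union(s), 0 star(s)
chars contribute 4×2 = 8; each union adds +2; each star adds +2
Total: 8 + 2 + 0 = 10 states


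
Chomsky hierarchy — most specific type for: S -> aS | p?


Right-linear: every RHS is a terminal or a terminal followed by one nonterminal
Classification: Type 3 (Regular)


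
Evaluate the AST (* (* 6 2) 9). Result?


Evaluate inner: (* 6 2) = 12
Evaluate root: (* 12 9) = 108
Result: 108


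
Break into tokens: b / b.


Scan left to right, longest-match per lexeme
Tokens: ID(b), OP(/), ID(b)


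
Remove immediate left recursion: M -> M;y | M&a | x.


Left-recursive alternatives: M;y, M&a; non-recursive: x
Introduce M': M -> xM', M' -> ;yM' | &aM' | ε


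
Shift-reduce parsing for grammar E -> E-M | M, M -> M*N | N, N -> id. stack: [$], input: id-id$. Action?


no handle on stack; shift 'id'
Action: shift


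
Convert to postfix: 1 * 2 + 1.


Left to right (same or higher precedence on left)
Postfix: 1 2 * 1 +


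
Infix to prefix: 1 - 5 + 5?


left-to-right (same/higher precedence on left): tree is (+ (- 1 5) 5)
Prefix: + - 1 5 5


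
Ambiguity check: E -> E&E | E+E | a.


'a&a+a' has two parse trees (no precedence encoded between & and +)
Ambiguous


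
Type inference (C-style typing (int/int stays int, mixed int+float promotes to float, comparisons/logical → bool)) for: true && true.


Operand types: bool && bool
Rule: logical operators take bool operands and yield bool
Result type: bool


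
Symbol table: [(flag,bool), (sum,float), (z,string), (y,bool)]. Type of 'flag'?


Lookup 'flag' → type bool


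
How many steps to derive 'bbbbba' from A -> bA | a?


Derivation: A => bA => bbA => bbbA => bbbbA => bbbbbA => bbbbba
Steps: 6


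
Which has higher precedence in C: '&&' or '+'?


'+' is additive (level 9); '&&' is logical AND (level 2)
Higher level binds tighter
'+' has higher precedence than '&&'


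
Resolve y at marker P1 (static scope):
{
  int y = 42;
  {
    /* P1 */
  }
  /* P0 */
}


P1's block does not declare y; resolves to the enclosing declaration at depth 0
y = 42


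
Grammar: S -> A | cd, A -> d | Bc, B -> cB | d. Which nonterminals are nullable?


A nonterminal is nullable iff some alternative derives ε (directly, or every symbol in it is nullable)
Nullable: {}


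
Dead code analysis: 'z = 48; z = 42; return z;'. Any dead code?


first assignment to z is overwritten before any read
Dead: 'z = 48'


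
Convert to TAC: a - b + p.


Break into single-operator statements:
t1 = a - b
t2 = t1 + p


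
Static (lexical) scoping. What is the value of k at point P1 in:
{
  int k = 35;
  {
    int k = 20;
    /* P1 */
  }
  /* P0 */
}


k declared in the same block as P1
k = 20


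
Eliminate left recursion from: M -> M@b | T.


Left-recursive alternatives: M@b; non-recursive: T
Introduce M': M -> TM', M' -> @bM' | ε


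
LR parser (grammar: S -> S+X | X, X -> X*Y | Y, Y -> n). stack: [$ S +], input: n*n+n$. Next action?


no handle ('S+' is not any RHS); shift 'n'
Action: shift


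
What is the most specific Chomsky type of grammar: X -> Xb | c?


Left-linear: every RHS is a terminal or one nonterminal followed by a terminal
Classification: Type 3 (Regular)


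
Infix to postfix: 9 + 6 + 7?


Left to right (same or higher precedence on left)
Postfix: 9 6 + 7 +


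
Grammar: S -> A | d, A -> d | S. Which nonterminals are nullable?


A nonterminal is nullable iff some alternative derives ε (directly, or every symbol in it is nullable)
Nullable: {}


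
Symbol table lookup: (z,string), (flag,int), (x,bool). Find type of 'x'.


Lookup 'x' → type bool


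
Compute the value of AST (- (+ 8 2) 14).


Evaluate inner: (+ 8 2) = 10
Evaluate root: (- 10 14) = -4
Result: -4


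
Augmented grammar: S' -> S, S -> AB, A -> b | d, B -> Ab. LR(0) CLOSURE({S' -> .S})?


Start: S' -> .S
For each item with dot before a nonterminal B, add B -> .γ for every B-production
Closure: [S' -> .S, S -> .AB, A -> .b, A -> .d]


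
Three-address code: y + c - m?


Break into single-operator statements:
t1 = y + c
t2 = t1 - m


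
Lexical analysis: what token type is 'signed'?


Pattern: reserved word
Type: KEYWORD


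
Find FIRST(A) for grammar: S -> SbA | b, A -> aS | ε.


Per alternative of A: FIRST(aS) = {a}; FIRST(ε) = {ε}
FIRST(A) = {a, ε}


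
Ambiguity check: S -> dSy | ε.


balanced d^n…y^n: each string has a unique parse
Unambiguous


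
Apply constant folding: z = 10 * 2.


10 * 2 = 20 at compile time
Optimized: z = 20


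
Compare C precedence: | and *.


'*' is multiplicative (level 10); '|' is bitwise OR (level 3)
Higher level binds tighter
'*' has higher precedence than '|'


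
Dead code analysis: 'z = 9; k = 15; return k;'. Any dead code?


z is assigned but never read
Dead: 'z = 9'


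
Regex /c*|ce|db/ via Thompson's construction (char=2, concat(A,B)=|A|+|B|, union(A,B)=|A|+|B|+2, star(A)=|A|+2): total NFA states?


Syntax tree has 5 char leaf(s), 2 union(s), 1 star(s)
chars contribute 5×2 = 10; each union adds +2; each star adds +2
Total: 10 + 4 + 2 = 16 states


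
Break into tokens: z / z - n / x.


Scan left to right, longest-match per lexeme
Tokens: ID(z), OP(/), ID(z), OP(-), ID(n), OP(/), ID(x)


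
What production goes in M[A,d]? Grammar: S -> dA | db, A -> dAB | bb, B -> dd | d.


For [A, d]: 'd' ∈ FIRST(dAB)
Entry: A -> dAB


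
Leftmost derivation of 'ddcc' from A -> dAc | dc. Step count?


Derivation: A => dAc => ddcc
Steps: 2


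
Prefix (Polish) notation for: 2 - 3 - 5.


left-to-right (same/higher precedence on left): tree is (- (- 2 3) 5)
Prefix: - - 2 3 5


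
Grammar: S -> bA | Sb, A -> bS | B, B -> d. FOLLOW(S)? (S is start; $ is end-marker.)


$ ∈ FOLLOW(S). For each A -> αBβ: add FIRST(β)\{ε} to FOLLOW(B); if β nullable, add FOLLOW(A).
FOLLOW(S) = {$, b}


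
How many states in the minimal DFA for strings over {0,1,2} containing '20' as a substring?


KMP-style automaton: 2 progress states + 1 absorbing accept = 3
Minimal DFA: 3 states


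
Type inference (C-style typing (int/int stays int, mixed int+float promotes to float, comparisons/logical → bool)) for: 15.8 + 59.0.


Operand types: float + float
Rule: mixed int/float promotes to float; int/int stays int
Result type: float


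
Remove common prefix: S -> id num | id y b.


Common prefix: 'id'
Factored: S -> id S', S' -> num | y b


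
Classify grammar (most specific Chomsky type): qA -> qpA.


LHS has context (more than one symbol) and |LHS| ≤ |RHS|
Classification: Type 1 (Context-Sensitive)


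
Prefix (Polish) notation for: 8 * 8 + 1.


left-to-right (same/higher precedence on left): tree is (+ (* 8 8) 1)
Prefix: + * 8 8 1


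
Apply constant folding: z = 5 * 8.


5 * 8 = 40 at compile time
Optimized: z = 40


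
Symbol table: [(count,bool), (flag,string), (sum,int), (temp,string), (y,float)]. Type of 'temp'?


Lookup 'temp' → type string


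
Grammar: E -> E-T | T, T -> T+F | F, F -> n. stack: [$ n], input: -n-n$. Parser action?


'n' on top is the handle for F -> n
Action: reduce (F -> n)


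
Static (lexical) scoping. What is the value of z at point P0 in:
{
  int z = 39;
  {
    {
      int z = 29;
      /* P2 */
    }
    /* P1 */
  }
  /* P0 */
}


z declared in the same block as P0
z = 39


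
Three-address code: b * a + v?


Break into single-operator statements:
t1 = b * a
t2 = t1 + v


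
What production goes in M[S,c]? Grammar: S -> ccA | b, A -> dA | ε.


For [S, c]: 'c' ∈ FIRST(ccA)
Entry: S -> ccA


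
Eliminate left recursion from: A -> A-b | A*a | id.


Left-recursive alternatives: A-b, A*a; non-recursive: id
Introduce A': A -> idA', A' -> -bA' | *aA' | ε


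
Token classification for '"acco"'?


Pattern: double-quoted sequence
Type: STRING_LITERAL


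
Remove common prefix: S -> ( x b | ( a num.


Common prefix: '('
Factored: S -> ( S', S' -> x b | a num


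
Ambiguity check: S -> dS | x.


right-linear, alternatives start with distinct terminals 'd' vs 'x': unique leftmost derivation
Unambiguous


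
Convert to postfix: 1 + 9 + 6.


Left to right (same or higher precedence on left)
Postfix: 1 9 + 6 +


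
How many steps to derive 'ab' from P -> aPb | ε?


Derivation: P => aPb => ab
Steps: 2


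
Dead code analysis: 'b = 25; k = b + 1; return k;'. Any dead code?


b is read by k's definition; k is returned
No dead code


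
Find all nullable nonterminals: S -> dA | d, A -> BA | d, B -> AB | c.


A nonterminal is nullable iff some alternative derives ε (directly, or every symbol in it is nullable)
Nullable: {}


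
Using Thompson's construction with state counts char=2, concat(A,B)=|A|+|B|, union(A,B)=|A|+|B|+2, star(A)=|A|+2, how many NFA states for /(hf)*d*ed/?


Syntax tree has 5 char leaf(s), 0 union(s), 2 star(s)
chars contribute 5×2 = 10; each union adds +2; each star adds +2
Total: 10 + 0 + 4 = 14 states


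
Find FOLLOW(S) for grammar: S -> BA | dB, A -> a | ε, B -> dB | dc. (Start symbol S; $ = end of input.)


$ ∈ FOLLOW(S). For each A -> αBβ: add FIRST(β)\{ε} to FOLLOW(B); if β nullable, add FOLLOW(A).
FOLLOW(S) = {$}


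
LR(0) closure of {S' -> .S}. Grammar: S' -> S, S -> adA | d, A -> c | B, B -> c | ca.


Start: S' -> .S
For each item with dot before a nonterminal B, add B -> .γ for every B-production
Closure: [S' -> .S, S -> .adA, S -> .d]


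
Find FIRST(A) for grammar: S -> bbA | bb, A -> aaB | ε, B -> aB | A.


Per alternative of A: FIRST(aaB) = {a}; FIRST(ε) = {ε}
FIRST(A) = {a, ε}


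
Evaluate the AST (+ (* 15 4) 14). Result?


Evaluate inner: (* 15 4) = 60
Evaluate root: (+ 60 14) = 74
Result: 74


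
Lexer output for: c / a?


Scan left to right, longest-match per lexeme
Tokens: ID(c), OP(/), ID(a)


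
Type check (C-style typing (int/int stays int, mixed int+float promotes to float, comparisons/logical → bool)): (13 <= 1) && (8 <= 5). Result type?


Operand types: bool && bool
Rule: logical operators take bool operands and yield bool
Result type: bool


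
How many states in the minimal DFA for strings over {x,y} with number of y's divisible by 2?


Track (count of y) mod 2: states 0..1, accept at 0
Minimal DFA: 2 states


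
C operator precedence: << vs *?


'*' is multiplicative (level 10); '<<' is shift (level 8)
Higher level binds tighter
'*' has higher precedence than '<<'


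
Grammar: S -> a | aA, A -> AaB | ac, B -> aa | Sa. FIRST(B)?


Per alternative of B: FIRST(aa) = {a}; FIRST(Sa) = {a}
FIRST(B) = {a}


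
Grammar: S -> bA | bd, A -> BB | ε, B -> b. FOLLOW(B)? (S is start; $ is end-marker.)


$ ∈ FOLLOW(S). For each A -> αBβ: add FIRST(β)\{ε} to FOLLOW(B); if β nullable, add FOLLOW(A).
FOLLOW(B) = {$, b}


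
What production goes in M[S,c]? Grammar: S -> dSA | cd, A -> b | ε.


For [S, c]: 'c' ∈ FIRST(cd)
Entry: S -> cd


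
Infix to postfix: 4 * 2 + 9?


Left to right (same or higher precedence on left)
Postfix: 4 2 * 9 +


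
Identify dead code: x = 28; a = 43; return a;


x is assigned but never read
Dead: 'x = 28'


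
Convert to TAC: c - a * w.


Break into single-operator statements:
t1 = a * w
t2 = c - t1


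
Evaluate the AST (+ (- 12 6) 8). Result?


Evaluate inner: (- 12 6) = 6
Evaluate root: (+ 6 8) = 14
Result: 14


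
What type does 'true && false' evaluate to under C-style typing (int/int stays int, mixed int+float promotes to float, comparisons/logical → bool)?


Operand types: bool && bool
Rule: logical operators take bool operands and yield bool
Result type: bool


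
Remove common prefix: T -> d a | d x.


Common prefix: 'd'
Factored: T -> d T', T' -> a | x


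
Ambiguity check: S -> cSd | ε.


balanced c^n…d^n: each string has a unique parse
Unambiguous


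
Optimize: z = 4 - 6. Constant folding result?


4 - 6 = -2 at compile time
Optimized: z = -2


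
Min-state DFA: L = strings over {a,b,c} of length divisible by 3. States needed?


Track length mod 3: states 0..2, accept at 0
Minimal DFA: 3 states


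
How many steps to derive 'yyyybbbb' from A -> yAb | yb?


Derivation: A => yAb => yyAbb => yyyAbbb => yyyybbbb
Steps: 4


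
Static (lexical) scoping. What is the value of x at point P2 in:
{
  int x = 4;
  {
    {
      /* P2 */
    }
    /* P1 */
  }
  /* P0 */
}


P2's block does not declare x; resolves to the enclosing declaration at depth 0
x = 4


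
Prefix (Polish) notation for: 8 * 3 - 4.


left-to-right (same/higher precedence on left): tree is (- (* 8 3) 4)
Prefix: - * 8 3 4


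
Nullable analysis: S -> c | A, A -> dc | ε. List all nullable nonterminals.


A nonterminal is nullable iff some alternative derives ε (directly, or every symbol in it is nullable)
Nullable: {A, S}


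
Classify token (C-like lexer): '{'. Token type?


Pattern: delimiter/punctuation
Type: PUNCTUATION


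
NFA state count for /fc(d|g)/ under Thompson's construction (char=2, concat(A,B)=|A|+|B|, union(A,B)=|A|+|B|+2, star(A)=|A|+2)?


Syntax tree has 4 char leaf(s), 1 union(s), 0 star(s)
chars contribute 4×2 = 8; each union adds +2; each star adds +2
Total: 8 + 2 + 0 = 10 states


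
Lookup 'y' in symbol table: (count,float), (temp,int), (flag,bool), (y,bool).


Lookup 'y' → type bool


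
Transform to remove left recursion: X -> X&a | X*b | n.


Left-recursive alternatives: X&a, X*b; non-recursive: n
Introduce X': X -> nX', X' -> &aX' | *bX' | ε


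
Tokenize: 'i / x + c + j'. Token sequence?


Scan left to right, longest-match per lexeme
Tokens: ID(i), OP(/), ID(x), OP(+), ID(c), OP(+), ID(j)


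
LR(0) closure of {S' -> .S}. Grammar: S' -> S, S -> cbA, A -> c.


Start: S' -> .S
For each item with dot before a nonterminal B, add B -> .γ for every B-production
Closure: [S' -> .S, S -> .cbA]


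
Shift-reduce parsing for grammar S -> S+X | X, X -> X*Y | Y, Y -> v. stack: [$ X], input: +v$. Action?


lookahead ∉ {*} so X won't extend; reduce S -> X
Action: reduce (S -> X)


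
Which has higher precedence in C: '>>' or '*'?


'*' is multiplicative (level 10); '>>' is shift (level 8)
Higher level binds tighter
'*' has higher precedence than '>>'


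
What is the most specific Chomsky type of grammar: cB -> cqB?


LHS has context (more than one symbol) and |LHS| ≤ |RHS|
Classification: Type 1 (Context-Sensitive)


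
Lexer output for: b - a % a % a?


Scan left to right, longest-match per lexeme
Tokens: ID(b), OP(-), ID(a), OP(%), ID(a), OP(%), ID(a)


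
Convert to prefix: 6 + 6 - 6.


left-to-right (same/higher precedence on left): tree is (- (+ 6 6) 6)
Prefix: - + 6 6 6


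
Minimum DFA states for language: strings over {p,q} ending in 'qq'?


Track the longest suffix of input matching a prefix of 'qq': 3 classes (prefixes of length 0..2)
Minimal DFA: 3 states


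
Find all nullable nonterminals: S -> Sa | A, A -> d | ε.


A nonterminal is nullable iff some alternative derives ε (directly, or every symbol in it is nullable)
Nullable: {A, S}


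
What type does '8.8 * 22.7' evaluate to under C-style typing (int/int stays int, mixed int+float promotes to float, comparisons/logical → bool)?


Operand types: float * float
Rule: mixed int/float promotes to float; int/int stays int
Result type: float


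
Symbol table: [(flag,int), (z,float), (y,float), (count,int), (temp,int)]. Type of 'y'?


Lookup 'y' → type float


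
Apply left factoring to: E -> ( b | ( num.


Common prefix: '('
Factored: E -> ( E', E' -> b | num


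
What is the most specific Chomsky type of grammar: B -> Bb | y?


Left-linear: every RHS is a terminal or one nonterminal followed by a terminal
Classification: Type 3 (Regular)


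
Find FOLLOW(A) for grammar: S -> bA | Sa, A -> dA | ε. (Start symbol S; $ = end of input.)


$ ∈ FOLLOW(S). For each A -> αBβ: add FIRST(β)\{ε} to FOLLOW(B); if β nullable, add FOLLOW(A).
FOLLOW(A) = {$, a}


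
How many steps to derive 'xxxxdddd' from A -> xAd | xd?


Derivation: A => xAd => xxAdd => xxxAddd => xxxxdddd
Steps: 4


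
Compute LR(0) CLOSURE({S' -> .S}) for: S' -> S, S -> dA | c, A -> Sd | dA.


Start: S' -> .S
For each item with dot before a nonterminal B, add B -> .γ for every B-production
Closure: [S' -> .S, S -> .dA, S -> .c]


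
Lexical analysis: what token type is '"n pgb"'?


Pattern: double-quoted sequence
Type: STRING_LITERAL


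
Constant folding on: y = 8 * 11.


8 * 11 = 88 at compile time
Optimized: y = 88


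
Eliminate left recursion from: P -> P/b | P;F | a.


Left-recursive alternatives: P/b, P;F; non-recursive: a
Introduce P': P -> aP', P' -> /bP' | ;FP' | ε


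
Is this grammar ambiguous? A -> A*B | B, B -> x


precedence layered via separate nonterminal B: deterministic
Unambiguous


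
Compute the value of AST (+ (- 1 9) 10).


Evaluate inner: (- 1 9) = -8
Evaluate root: (+ -8 10) = 2
Result: 2


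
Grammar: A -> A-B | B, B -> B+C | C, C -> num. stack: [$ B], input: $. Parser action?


lookahead ∉ {+} so B won't extend; reduce A -> B
Action: reduce (A -> B)


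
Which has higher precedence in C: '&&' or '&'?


'&' is bitwise AND (level 5); '&&' is logical AND (level 2)
Higher level binds tighter
'&' has higher precedence than '&&'


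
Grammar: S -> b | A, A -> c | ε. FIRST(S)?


Per alternative of S: FIRST(b) = {b}; FIRST(A) = {c, ε}
FIRST(S) = {b, c, ε}


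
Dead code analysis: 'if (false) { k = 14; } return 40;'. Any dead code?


condition is constant false, so the whole block is unreachable
Dead: 'if (false) { k = 14; }'


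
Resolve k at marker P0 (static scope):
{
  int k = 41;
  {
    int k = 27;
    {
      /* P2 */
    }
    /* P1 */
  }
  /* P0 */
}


k declared in the same block as P0
k = 41


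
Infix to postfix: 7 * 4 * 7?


Left to right (same or higher precedence on left)
Postfix: 7 4 * 7 *


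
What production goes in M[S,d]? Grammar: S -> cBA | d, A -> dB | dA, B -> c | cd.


For [S, d]: 'd' ∈ FIRST(d)
Entry: S -> d


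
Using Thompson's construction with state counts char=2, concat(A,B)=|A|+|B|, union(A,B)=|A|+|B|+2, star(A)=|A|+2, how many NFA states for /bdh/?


Syntax tree has 3 char leaf(s), 0 union(s), 0 star(s)
chars contribute 3×2 = 6; each union adds +2; each star adds +2
Total: 6 + 0 + 0 = 6 states


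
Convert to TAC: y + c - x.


Break into single-operator statements:
t1 = y + c
t2 = t1 - x


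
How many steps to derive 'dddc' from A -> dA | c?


Derivation: A => dA => ddA => dddA => dddc
Steps: 4


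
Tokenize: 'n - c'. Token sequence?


Scan left to right, longest-match per lexeme
Tokens: ID(n), OP(-), ID(c)


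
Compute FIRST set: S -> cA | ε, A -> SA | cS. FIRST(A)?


Per alternative of A: FIRST(SA) = {c}; FIRST(cS) = {c}
FIRST(A) = {c}


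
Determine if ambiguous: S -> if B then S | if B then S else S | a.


dangling else: 'if B then if B then a else a' parses two ways
Ambiguous


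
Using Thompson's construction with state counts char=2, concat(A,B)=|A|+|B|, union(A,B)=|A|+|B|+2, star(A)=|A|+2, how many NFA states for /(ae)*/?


Syntax tree has 2 char leaf(s), 0 union(s), 1 star(s)
chars contribute 2×2 = 4; each union adds +2; each star adds +2
Total: 4 + 0 + 2 = 6 states


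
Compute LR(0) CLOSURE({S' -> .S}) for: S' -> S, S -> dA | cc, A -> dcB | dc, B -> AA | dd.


Start: S' -> .S
For each item with dot before a nonterminal B, add B -> .γ for every B-production
Closure: [S' -> .S, S -> .dA, S -> .cc]


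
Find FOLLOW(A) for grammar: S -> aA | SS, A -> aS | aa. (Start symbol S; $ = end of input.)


$ ∈ FOLLOW(S). For each A -> αBβ: add FIRST(β)\{ε} to FOLLOW(B); if β nullable, add FOLLOW(A).
FOLLOW(A) = {$, a}


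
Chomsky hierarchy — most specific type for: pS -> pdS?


LHS has context (more than one symbol) and |LHS| ≤ |RHS|
Classification: Type 1 (Context-Sensitive)


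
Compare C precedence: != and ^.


'!=' is equality (level 6); '^' is bitwise XOR (level 4)
Higher level binds tighter
'!=' has higher precedence than '^'


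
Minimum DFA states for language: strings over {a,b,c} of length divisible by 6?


Track length mod 6: states 0..5, accept at 0
Minimal DFA: 6 states


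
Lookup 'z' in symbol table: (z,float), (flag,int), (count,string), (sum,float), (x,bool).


Lookup 'z' → type float


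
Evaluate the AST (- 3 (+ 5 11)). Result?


Evaluate inner: (+ 5 11) = 16
Evaluate root: (- 3 16) = -13
Result: -13


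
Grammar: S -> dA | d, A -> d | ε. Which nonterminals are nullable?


A nonterminal is nullable iff some alternative derives ε (directly, or every symbol in it is nullable)
Nullable: {A}


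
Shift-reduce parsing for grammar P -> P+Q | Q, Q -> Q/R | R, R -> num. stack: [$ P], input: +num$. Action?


shift '+' to continue P -> P+Q
Action: shift


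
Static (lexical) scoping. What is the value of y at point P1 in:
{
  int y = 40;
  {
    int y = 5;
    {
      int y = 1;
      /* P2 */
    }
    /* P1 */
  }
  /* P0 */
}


y declared in the same block as P1
y = 5


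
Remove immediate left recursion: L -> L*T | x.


Left-recursive alternatives: L*T; non-recursive: x
Introduce L': L -> xL', L' -> *TL' | ε


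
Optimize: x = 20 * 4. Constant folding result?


20 * 4 = 80 at compile time
Optimized: x = 80


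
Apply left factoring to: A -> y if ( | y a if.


Common prefix: 'y'
Factored: A -> y A', A' -> if ( | a if


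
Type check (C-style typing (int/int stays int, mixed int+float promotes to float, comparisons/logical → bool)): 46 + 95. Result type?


Operand types: int + int
Rule: mixed int/float promotes to float; int/int stays int
Result type: int


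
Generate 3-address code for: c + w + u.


Break into single-operator statements:
t1 = c + w
t2 = t1 + u


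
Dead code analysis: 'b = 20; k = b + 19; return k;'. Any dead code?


b is read by k's definition; k is returned
No dead code


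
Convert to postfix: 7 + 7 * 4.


* has higher precedence, evaluate 7*4 first
Postfix: 7 7 4 * +


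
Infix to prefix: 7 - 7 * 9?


'*' binds tighter: tree is (- 7 (* 7 9))
Prefix: - 7 * 7 9


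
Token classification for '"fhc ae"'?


Pattern: double-quoted sequence
Type: STRING_LITERAL


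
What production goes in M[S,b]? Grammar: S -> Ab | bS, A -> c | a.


For [S, b]: 'b' ∈ FIRST(bS)
Entry: S -> bS


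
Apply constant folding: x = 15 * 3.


15 * 3 = 45 at compile time
Optimized: x = 45


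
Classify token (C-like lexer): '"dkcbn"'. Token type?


Pattern: double-quoted sequence
Type: STRING_LITERAL


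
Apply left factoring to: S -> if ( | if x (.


Common prefix: 'if'
Factored: S -> if S', S' -> ( | x (


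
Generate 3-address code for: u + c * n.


Break into single-operator statements:
t1 = c * n
t2 = u + t1


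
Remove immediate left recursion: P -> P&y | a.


Left-recursive alternatives: P&y; non-recursive: a
Introduce P': P -> aP', P' -> &yP' | ε


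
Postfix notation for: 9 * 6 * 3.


Left to right (same or higher precedence on left)
Postfix: 9 6 * 3 *


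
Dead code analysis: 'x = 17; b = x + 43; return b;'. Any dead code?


x is read by b's definition; b is returned
No dead code


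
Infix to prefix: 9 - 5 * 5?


'*' binds tighter: tree is (- 9 (* 5 5))
Prefix: - 9 * 5 5


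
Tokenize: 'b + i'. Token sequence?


Scan left to right, longest-match per lexeme
Tokens: ID(b), OP(+), ID(i)


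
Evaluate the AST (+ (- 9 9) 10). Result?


Evaluate inner: (- 9 9) = 0
Evaluate root: (+ 0 10) = 10
Result: 10


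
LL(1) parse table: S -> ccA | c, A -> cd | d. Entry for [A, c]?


For [A, c]: 'c' ∈ FIRST(cd)
Entry: A -> cd


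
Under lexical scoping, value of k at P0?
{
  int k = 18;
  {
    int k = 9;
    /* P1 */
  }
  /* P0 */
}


k declared in the same block as P0
k = 18


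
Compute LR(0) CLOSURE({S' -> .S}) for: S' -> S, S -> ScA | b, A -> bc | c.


Start: S' -> .S
For each item with dot before a nonterminal B, add B -> .γ for every B-production
Closure: [S' -> .S, S -> .ScA, S -> .b]


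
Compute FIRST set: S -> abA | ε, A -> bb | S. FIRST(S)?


Per alternative of S: FIRST(abA) = {a}; FIRST(ε) = {ε}
FIRST(S) = {a, ε}


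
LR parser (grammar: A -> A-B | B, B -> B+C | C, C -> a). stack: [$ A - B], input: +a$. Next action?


'+' can extend B; shift to build B -> B+C
Action: shift


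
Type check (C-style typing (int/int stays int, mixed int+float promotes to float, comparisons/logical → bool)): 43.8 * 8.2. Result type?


Operand types: float * float
Rule: mixed int/float promotes to float; int/int stays int
Result type: float


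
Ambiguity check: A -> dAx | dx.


balanced d^n…x^n: each string has a unique parse
Unambiguous


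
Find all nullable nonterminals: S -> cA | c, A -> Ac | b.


A nonterminal is nullable iff some alternative derives ε (directly, or every symbol in it is nullable)
Nullable: {}


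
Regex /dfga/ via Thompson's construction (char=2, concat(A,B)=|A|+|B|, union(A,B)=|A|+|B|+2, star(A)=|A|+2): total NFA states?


Syntax tree has 4 char leaf(s), 0 union(s), 0 star(s)
chars contribute 4×2 = 8; each union adds +2; each star adds +2
Total: 8 + 0 + 0 = 8 states


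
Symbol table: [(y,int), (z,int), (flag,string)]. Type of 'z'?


Lookup 'z' → type int


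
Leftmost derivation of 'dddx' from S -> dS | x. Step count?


Derivation: S => dS => ddS => dddS => dddx
Steps: 4


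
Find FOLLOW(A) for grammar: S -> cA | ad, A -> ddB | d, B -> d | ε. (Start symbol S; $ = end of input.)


$ ∈ FOLLOW(S). For each A -> αBβ: add FIRST(β)\{ε} to FOLLOW(B); if β nullable, add FOLLOW(A).
FOLLOW(A) = {$}


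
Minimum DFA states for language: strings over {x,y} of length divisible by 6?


Track length mod 6: states 0..5, accept at 0
Minimal DFA: 6 states


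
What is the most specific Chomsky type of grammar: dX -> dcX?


LHS has context (more than one symbol) and |LHS| ≤ |RHS|
Classification: Type 1 (Context-Sensitive)


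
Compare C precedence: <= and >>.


'>>' is shift (level 8); '<=' is relational (level 7)
Higher level binds tighter
'>>' has higher precedence than '<='


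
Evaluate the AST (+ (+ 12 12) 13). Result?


Evaluate inner: (+ 12 12) = 24
Evaluate root: (+ 24 13) = 37
Result: 37


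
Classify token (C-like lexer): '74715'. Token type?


Pattern: digits only
Type: INTEGER_LITERAL


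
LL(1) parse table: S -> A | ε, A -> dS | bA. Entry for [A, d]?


For [A, d]: 'd' ∈ FIRST(dS)
Entry: A -> dS


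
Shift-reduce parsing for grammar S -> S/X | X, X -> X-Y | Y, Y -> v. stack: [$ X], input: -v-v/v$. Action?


shift '-' to continue X -> X-Y
Action: shift


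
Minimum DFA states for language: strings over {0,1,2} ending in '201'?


Track the longest suffix of input matching a prefix of '201': 4 classes (prefixes of length 0..3)
Minimal DFA: 4 states


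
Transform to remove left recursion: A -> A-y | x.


Left-recursive alternatives: A-y; non-recursive: x
Introduce A': A -> xA', A' -> -yA' | ε


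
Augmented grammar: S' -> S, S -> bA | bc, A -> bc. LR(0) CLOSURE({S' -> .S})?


Start: S' -> .S
For each item with dot before a nonterminal B, add B -> .γ for every B-production
Closure: [S' -> .S, S -> .bA, S -> .bc]


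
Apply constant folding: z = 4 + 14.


4 + 14 = 18 at compile time
Optimized: z = 18


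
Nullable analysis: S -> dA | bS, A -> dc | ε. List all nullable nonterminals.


A nonterminal is nullable iff some alternative derives ε (directly, or every symbol in it is nullable)
Nullable: {A}


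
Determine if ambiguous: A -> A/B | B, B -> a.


precedence layered via separate nonterminal B: deterministic
Unambiguous


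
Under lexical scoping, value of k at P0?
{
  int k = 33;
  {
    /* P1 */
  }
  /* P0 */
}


k declared in the same block as P0
k = 33


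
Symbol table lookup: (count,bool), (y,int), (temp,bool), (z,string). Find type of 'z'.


Lookup 'z' → type string


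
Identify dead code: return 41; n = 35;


statement follows a return and is unreachable
Dead: 'n = 35'


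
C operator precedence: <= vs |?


'<=' is relational (level 7); '|' is bitwise OR (level 3)
Higher level binds tighter
'<=' has higher precedence than '|'


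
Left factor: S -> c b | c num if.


Common prefix: 'c'
Factored: S -> c S', S' -> b | num if


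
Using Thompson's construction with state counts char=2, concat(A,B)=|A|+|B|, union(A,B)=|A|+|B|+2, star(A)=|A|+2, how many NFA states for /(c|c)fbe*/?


Syntax tree has 5 char leaf(s), 1 union(s), 1 star(s)
chars contribute 5×2 = 10; each union adds +2; each star adds +2
Total: 10 + 2 + 2 = 14 states


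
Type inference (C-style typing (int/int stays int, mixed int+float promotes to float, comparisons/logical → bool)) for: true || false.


Operand types: bool || bool
Rule: logical operators take bool operands and yield bool
Result type: bool


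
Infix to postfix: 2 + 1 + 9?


Left to right (same or higher precedence on left)
Postfix: 2 1 + 9 +


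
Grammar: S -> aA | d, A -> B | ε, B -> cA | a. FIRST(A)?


Per alternative of A: FIRST(B) = {a, c}; FIRST(ε) = {ε}
FIRST(A) = {a, c, ε}


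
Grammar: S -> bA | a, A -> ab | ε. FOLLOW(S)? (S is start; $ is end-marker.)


$ ∈ FOLLOW(S). For each A -> αBβ: add FIRST(β)\{ε} to FOLLOW(B); if β nullable, add FOLLOW(A).
FOLLOW(S) = {$}


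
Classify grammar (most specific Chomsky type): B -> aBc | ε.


Single nonterminal LHS, but a^n c^n is not regular
Classification: Type 2 (Context-Free)


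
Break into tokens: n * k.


Scan left to right, longest-match per lexeme
Tokens: ID(n), OP(*), ID(k)


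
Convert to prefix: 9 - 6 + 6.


left-to-right (same/higher precedence on left): tree is (+ (- 9 6) 6)
Prefix: + - 9 6 6


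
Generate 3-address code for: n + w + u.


Break into single-operator statements:
t1 = n + w
t2 = t1 + u


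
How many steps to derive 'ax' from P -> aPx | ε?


Derivation: P => aPx => ax
Steps: 2


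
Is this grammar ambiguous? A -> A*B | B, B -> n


precedence layered via separate nonterminal B: deterministic
Unambiguous


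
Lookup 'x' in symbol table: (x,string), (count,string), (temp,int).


Lookup 'x' → type string


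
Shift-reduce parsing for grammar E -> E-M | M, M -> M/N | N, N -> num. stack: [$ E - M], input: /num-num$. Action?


'/' can extend M; shift to build M -> M/N
Action: shift


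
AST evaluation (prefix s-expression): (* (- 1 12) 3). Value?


Evaluate inner: (- 1 12) = -11
Evaluate root: (* -11 3) = -33
Result: -33


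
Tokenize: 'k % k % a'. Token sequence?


Scan left to right, longest-match per lexeme
Tokens: ID(k), OP(%), ID(k), OP(%), ID(a)


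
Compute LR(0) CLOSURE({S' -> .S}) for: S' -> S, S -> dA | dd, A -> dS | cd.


Start: S' -> .S
For each item with dot before a nonterminal B, add B -> .γ for every B-production
Closure: [S' -> .S, S -> .dA, S -> .dd]


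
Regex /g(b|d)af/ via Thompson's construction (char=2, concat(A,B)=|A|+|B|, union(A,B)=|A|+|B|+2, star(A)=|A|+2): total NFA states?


Syntax tree has 5 char leaf(s), 1 union(s), 0 star(s)
chars contribute 5×2 = 10; each union adds +2; each star adds +2
Total: 10 + 2 + 0 = 12 states


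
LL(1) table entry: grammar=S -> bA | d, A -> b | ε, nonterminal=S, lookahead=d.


For [S, d]: 'd' ∈ FIRST(d)
Entry: S -> d


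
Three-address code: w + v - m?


Break into single-operator statements:
t1 = w + v
t2 = t1 - m


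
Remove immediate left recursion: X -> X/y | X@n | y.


Left-recursive alternatives: X/y, X@n; non-recursive: y
Introduce X': X -> yX', X' -> /yX' | @nX' | ε


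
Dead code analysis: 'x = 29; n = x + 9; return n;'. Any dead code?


x is read by n's definition; n is returned
No dead code


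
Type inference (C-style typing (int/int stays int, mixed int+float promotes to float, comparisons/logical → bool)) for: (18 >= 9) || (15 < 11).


Operand types: bool || bool
Rule: logical operators take bool operands and yield bool
Result type: bool


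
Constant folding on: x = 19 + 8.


19 + 8 = 27 at compile time
Optimized: x = 27


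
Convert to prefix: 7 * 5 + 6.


left-to-right (same/higher precedence on left): tree is (+ (* 7 5) 6)
Prefix: + * 7 5 6


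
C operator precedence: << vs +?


'+' is additive (level 9); '<<' is shift (level 8)
Higher level binds tighter
'+' has higher precedence than '<<'


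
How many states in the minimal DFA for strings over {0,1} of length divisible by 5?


Track length mod 5: states 0..4, accept at 0
Minimal DFA: 5 states


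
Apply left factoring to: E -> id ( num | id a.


Common prefix: 'id'
Factored: E -> id E', E' -> ( num | a


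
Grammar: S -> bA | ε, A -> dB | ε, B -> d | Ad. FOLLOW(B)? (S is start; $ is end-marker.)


$ ∈ FOLLOW(S). For each A -> αBβ: add FIRST(β)\{ε} to FOLLOW(B); if β nullable, add FOLLOW(A).
FOLLOW(B) = {$, d}


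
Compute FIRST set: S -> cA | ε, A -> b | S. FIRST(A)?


Per alternative of A: FIRST(b) = {b}; FIRST(S) = {c, ε}
FIRST(A) = {b, c, ε}


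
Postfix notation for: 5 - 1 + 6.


Left to right (same or higher precedence on left)
Postfix: 5 1 - 6 +


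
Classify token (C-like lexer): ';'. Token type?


Pattern: delimiter/punctuation
Type: PUNCTUATION


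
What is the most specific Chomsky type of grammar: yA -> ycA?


LHS has context (more than one symbol) and |LHS| ≤ |RHS|
Classification: Type 1 (Context-Sensitive)


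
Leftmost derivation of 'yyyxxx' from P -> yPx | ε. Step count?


Derivation: P => yPx => yyPxx => yyyPxxx => yyyxxx
Steps: 4


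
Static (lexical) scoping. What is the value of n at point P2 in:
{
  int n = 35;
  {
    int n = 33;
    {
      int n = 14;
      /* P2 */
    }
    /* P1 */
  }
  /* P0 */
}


n declared in the same block as P2
n = 14


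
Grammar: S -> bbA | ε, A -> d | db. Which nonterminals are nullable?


A nonterminal is nullable iff some alternative derives ε (directly, or every symbol in it is nullable)
Nullable: {S}


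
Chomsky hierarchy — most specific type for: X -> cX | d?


Right-linear: every RHS is a terminal or a terminal followed by one nonterminal
Classification: Type 3 (Regular)


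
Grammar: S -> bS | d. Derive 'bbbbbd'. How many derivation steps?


Derivation: S => bS => bbS => bbbS => bbbbS => bbbbbS => bbbbbd
Steps: 6


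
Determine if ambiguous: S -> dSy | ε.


balanced d^n…y^n: each string has a unique parse
Unambiguous


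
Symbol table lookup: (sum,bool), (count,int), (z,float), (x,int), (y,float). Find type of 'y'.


Lookup 'y' → type float


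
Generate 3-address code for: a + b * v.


Break into single-operator statements:
t1 = b * v
t2 = a + t1


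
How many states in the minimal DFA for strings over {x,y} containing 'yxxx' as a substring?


KMP-style automaton: 4 progress states + 1 absorbing accept = 5
Minimal DFA: 5 states


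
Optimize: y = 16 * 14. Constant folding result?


16 * 14 = 224 at compile time
Optimized: y = 224


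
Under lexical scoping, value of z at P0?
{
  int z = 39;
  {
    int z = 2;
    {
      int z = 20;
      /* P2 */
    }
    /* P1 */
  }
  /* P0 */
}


z declared in the same block as P0
z = 39


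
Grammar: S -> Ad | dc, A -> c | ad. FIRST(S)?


Per alternative of S: FIRST(Ad) = {a, c}; FIRST(dc) = {d}
FIRST(S) = {a, c, d}


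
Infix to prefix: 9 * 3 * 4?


left-to-right (same/higher precedence on left): tree is (* (* 9 3) 4)
Prefix: * * 9 3 4


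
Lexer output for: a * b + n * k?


Scan left to right, longest-match per lexeme
Tokens: ID(a), OP(*), ID(b), OP(+), ID(n), OP(*), ID(k)


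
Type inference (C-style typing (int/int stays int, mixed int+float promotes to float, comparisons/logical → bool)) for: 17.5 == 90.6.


Operand types: float == float
Rule: comparison yields bool
Result type: bool


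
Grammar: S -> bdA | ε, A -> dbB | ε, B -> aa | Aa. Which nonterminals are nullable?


A nonterminal is nullable iff some alternative derives ε (directly, or every symbol in it is nullable)
Nullable: {A, S}


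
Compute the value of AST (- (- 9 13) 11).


Evaluate inner: (- 9 13) = -4
Evaluate root: (- -4 11) = -15
Result: -15


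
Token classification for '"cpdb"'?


Pattern: double-quoted sequence
Type: STRING_LITERAL


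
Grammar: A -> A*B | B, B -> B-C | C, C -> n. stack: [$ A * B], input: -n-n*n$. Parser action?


'-' can extend B; shift to build B -> B-C
Action: shift


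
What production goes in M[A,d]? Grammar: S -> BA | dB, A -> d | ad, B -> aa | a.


For [A, d]: 'd' ∈ FIRST(d)
Entry: A -> d


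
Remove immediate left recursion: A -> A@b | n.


Left-recursive alternatives: A@b; non-recursive: n
Introduce A': A -> nA', A' -> @bA' | ε


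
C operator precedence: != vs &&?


'!=' is equality (level 6); '&&' is logical AND (level 2)
Higher level binds tighter
'!=' has higher precedence than '&&'


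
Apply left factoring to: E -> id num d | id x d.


Common prefix: 'id'
Factored: E -> id E', E' -> num d | x d


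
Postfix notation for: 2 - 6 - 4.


Left to right (same or higher precedence on left)
Postfix: 2 6 - 4 -
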